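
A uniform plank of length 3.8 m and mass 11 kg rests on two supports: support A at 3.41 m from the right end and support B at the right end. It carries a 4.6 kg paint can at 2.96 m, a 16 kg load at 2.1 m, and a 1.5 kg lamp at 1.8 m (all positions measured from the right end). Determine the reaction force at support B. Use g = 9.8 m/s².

R_B ≈ 121 N

Taking torques about support A:
Beam weight: 11 × 9.8 = 107.8 N down at 1.9 m → arm 1.51 m, τ = 107.8 × 1.51 = 162.8 N·m clockwise.
Paint can: 4.6 × 9.8 = 45.08 N down at 2.96 m → arm 0.45 m, τ = 45.08 × 0.45 = 20.29 N·m clockwise.
Load: 16 × 9.8 = 156.8 N down at 2.1 m → arm 1.31 m, τ = 156.8 × 1.31 = 205.4 N·m clockwise.
Lamp: 1.5 × 9.8 = 14.7 N down at 1.8 m → arm 1.61 m, τ = 14.7 × 1.61 = 23.67 N·m clockwise.
Net load moment about support A = 412.2 N·m clockwise.
Reaction R at support B is upward at 0 m, arm 3.41 m → moment R × 3.41 counterclockwise.
Balancing moments: R × 3.41 = 412.2, giving R = 121 N.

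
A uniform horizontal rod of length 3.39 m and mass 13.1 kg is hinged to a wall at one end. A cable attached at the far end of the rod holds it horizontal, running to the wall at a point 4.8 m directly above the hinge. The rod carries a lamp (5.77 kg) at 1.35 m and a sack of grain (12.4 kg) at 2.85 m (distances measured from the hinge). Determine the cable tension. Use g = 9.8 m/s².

T ≈ 231 N

Sum moments about the hinge (the unknown hinge reaction has zero arm there).
Beam weight: 13.1 × 9.8 = 128.4 N down at 1.695 m → arm 1.695 m, τ = 128.4 × 1.695 = 217.6 N·m clockwise.
Lamp: 5.77 × 9.8 = 56.55 N down at 1.35 m → arm 1.35 m, τ = 56.55 × 1.35 = 76.34 N·m clockwise.
Sack of grain: 12.4 × 9.8 = 121.5 N down at 2.85 m → arm 2.85 m, τ = 121.5 × 2.85 = 346.3 N·m clockwise.
Total clockwise load moment = 640.2 N·m.
The cable tension T acts at 3.39 m; only its component perpendicular to the rod, T sinθ, produces torque. sinθ = h/√(h²+d²) = 4.8/√(4.8²+3.39²) = 0.8168.
Στ = 0 ⇒ T × 3.39 × 0.8168 = 640.2 ⇒ T = 640.2 / 2.769 = 231 N.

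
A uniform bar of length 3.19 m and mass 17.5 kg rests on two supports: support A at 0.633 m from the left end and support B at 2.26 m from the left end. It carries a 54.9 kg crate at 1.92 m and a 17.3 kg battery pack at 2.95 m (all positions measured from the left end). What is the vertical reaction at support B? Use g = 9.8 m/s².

Take moments about support A.
Beam weight: 17.5 × 9.8 = 171.5 N down at 1.595 m → arm 0.962 m, τ = 171.5 × 0.962 = 165 N·m clockwise.
Crate: 54.9 × 9.8 = 538 N down at 1.92 m → arm 1.287 m, τ = 538 × 1.287 = 692.4 N·m clockwise.
Battery pack: 17.3 × 9.8 = 169.5 N down at 2.95 m → arm 2.317 m, τ = 169.5 × 2.317 = 392.7 N·m clockwise.
Net load moment about support A = 1250 N·m clockwise.
Reaction R at support B is upward at 2.26 m, arm 1.627 m → moment R × 1.627 counterclockwise.
For rotational equilibrium, R × 1.627 = 1250, so R = 768 N.

R_B ≈ 768 N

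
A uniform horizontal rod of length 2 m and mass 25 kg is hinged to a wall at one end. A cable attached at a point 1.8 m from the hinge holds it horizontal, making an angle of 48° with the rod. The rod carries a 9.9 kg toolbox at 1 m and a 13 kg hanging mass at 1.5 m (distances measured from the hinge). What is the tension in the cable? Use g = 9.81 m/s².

T ≈ 399 N

Take moments about the hinge.
Beam weight: 25 × 9.81 = 245.2 N down at 1 m → arm 1 m, τ = 245.2 × 1 = 245.2 N·m clockwise.
Toolbox: 9.9 × 9.81 = 97.12 N down at 1 m → arm 1 m, τ = 97.12 × 1 = 97.12 N·m clockwise.
Hanging mass: 13 × 9.81 = 127.5 N down at 1.5 m → arm 1.5 m, τ = 127.5 × 1.5 = 191.2 N·m clockwise.
Total clockwise load moment = 533.5 N·m.
The cable tension T acts at 1.8 m; only its component perpendicular to the rod, T sinθ, produces torque. sin 48° = 0.7431.
Setting net torque to zero: T × 1.8 × 0.7431 = 533.5 → T = 533.5 / 1.338 = 399 N.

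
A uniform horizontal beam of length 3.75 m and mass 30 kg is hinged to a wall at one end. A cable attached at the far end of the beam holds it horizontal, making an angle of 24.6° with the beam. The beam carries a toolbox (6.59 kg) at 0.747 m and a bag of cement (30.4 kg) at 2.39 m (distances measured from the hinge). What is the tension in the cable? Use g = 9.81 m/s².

T ≈ 841 N

Taking torques about the hinge:
Beam weight: 30 × 9.81 = 294.3 N down at 1.875 m → arm 1.875 m, τ = 294.3 × 1.875 = 551.8 N·m clockwise.
Toolbox: 6.59 × 9.81 = 64.65 N down at 0.747 m → arm 0.747 m, τ = 64.65 × 0.747 = 48.29 N·m clockwise.
Bag of cement: 30.4 × 9.81 = 298.2 N down at 2.39 m → arm 2.39 m, τ = 298.2 × 2.39 = 712.7 N·m clockwise.
Total clockwise load moment = 1313 N·m.
The cable tension T acts at 3.75 m; only its component perpendicular to the beam, T sinθ, produces torque. sin 24.6° = 0.4163.
Στ = 0 ⇒ T × 3.75 × 0.4163 = 1313 ⇒ T = 1313 / 1.561 = 841 N.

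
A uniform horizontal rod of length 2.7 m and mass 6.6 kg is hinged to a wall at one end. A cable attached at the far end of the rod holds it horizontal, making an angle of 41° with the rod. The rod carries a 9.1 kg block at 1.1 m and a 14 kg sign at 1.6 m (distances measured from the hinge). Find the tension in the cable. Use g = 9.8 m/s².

T ≈ 229 N

About the hinge:
Beam weight: 6.6 × 9.8 = 64.68 N down at 1.35 m → arm 1.35 m, τ = 64.68 × 1.35 = 87.32 N·m clockwise.
Block: 9.1 × 9.8 = 89.18 N down at 1.1 m → arm 1.1 m, τ = 89.18 × 1.1 = 98.1 N·m clockwise.
Sign: 14 × 9.8 = 137.2 N down at 1.6 m → arm 1.6 m, τ = 137.2 × 1.6 = 219.5 N·m clockwise.
Total clockwise load moment = 404.9 N·m.
The cable tension T acts at 2.7 m; only its component perpendicular to the rod, T sinθ, produces torque. sin 41° = 0.6561.
For rotational equilibrium, T × 2.7 × 0.6561 = 404.9, so T = 404.9 / 1.771 = 229 N.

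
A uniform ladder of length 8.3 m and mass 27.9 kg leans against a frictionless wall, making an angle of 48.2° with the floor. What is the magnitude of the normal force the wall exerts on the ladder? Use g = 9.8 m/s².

Taking torques about the foot of the ladder:
Ladder weight 27.9×9.8 = 273.4 N acts at 4.15 m along the ladder; its horizontal arm is 4.15·cos48.2° = 2.766 m → τ = 756.2 N·m clockwise.
Wall normal N acts horizontally at the top; its moment arm is the height L sinθ = 8.3·sin48.2° = 6.187 m, counterclockwise.
Στ = 0 ⇒ N × 6.187 = 756.2 ⇒ N = 122 N.

N_wall ≈ 122 N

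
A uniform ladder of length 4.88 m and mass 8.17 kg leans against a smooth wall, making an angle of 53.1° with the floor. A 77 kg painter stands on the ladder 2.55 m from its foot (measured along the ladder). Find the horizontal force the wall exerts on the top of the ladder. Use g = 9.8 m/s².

N_wall ≈ 326 N

Choose the foot of the ladder as the axis so the floor normal and friction both act there and drop out.
Ladder weight 8.17×9.8 = 80.07 N acts at 2.44 m along the ladder; its horizontal arm is 2.44·cos53.1° = 1.465 m → τ = 117.3 N·m clockwise.
Painter: 77×9.8 = 754.6 N at 2.55 m → arm 1.531 m → τ = 1155 N·m clockwise.
Wall normal N acts horizontally at the top; its moment arm is the height L sinθ = 4.88·sin53.1° = 3.902 m, counterclockwise.
For rotational equilibrium, N × 3.902 = 1272, so N = 326 N.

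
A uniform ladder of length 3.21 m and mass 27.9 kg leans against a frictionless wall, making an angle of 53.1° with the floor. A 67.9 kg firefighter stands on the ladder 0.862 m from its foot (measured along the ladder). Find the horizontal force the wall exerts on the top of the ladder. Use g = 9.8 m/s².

Take moments about the foot of the ladder.
Ladder weight 27.9×9.8 = 273.4 N acts at 1.605 m along the ladder; its horizontal arm is 1.605·cos53.1° = 0.9637 m → τ = 263.5 N·m clockwise.
Firefighter: 67.9×9.8 = 665.4 N at 0.862 m → arm 0.5176 m → τ = 344.4 N·m clockwise.
Wall normal N acts horizontally at the top; its moment arm is the height L sinθ = 3.21·sin53.1° = 2.567 m, counterclockwise.
For rotational equilibrium, N × 2.567 = 607.9, so N = 237 N.

N_wall ≈ 237 N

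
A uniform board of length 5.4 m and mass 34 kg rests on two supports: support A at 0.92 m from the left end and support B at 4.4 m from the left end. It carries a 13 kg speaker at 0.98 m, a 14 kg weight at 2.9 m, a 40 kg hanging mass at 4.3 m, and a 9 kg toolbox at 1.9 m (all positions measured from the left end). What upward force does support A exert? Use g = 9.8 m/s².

R_A ≈ 422 N

Taking torques about support B:
Beam weight: 34 × 9.8 = 333.2 N down at 2.7 m → arm 1.7 m, τ = 333.2 × 1.7 = 566.4 N·m counterclockwise.
Speaker: 13 × 9.8 = 127.4 N down at 0.98 m → arm 3.42 m, τ = 127.4 × 3.42 = 435.7 N·m counterclockwise.
Weight: 14 × 9.8 = 137.2 N down at 2.9 m → arm 1.5 m, τ = 137.2 × 1.5 = 205.8 N·m counterclockwise.
Hanging mass: 40 × 9.8 = 392 N down at 4.3 m → arm 0.1 m, τ = 392 × 0.1 = 39.2 N·m counterclockwise.
Toolbox: 9 × 9.8 = 88.2 N down at 1.9 m → arm 2.5 m, τ = 88.2 × 2.5 = 220.5 N·m counterclockwise.
Net load moment about support B = 1468 N·m counterclockwise.
Reaction R at support A is upward at 0.92 m, arm 3.48 m → moment R × 3.48 clockwise.
Setting net torque to zero: R × 3.48 = 1468 → R = 422 N.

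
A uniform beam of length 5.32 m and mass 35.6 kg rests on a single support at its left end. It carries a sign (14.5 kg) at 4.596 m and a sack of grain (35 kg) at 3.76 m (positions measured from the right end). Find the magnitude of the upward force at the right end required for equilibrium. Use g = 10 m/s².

Take moments about the left end.
Beam weight: 35.6 × 10 = 356 N down at 2.66 m → arm 2.66 m, τ = 356 × 2.66 = 947 N·m clockwise.
Sign: 14.5 × 10 = 145 N down at 4.596 m → arm 0.724 m, τ = 145 × 0.724 = 105 N·m clockwise.
Sack of grain: 35 × 10 = 350 N down at 3.76 m → arm 1.56 m, τ = 350 × 1.56 = 546 N·m clockwise.
Net moment of the loads = 1598 N·m clockwise.
The upward force F acts at the right end, arm 5.32 m, giving F × 5.32 counterclockwise.
For rotational equilibrium, F × 5.32 = 1598, so F = 1598 / 5.32 = 300 N.

F ≈ 300 N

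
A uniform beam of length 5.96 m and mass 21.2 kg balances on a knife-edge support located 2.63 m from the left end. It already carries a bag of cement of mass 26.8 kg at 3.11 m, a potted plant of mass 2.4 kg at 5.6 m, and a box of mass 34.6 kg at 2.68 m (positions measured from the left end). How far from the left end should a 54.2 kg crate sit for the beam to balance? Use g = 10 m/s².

Choose the knife-edge support (at 2.63 m from the left end) as the axis so the support reaction has zero arm there.
Beam weight: 21.2 × 10 = 212 N down at 2.98 m → arm 0.35 m, τ = 212 × 0.35 = 74.2 N·m clockwise.
Bag of cement: 26.8 × 10 = 268 N down at 3.11 m → arm 0.48 m, τ = 268 × 0.48 = 128.6 N·m clockwise.
Potted plant: 2.4 × 10 = 24 N down at 5.6 m → arm 2.97 m, τ = 24 × 2.97 = 71.28 N·m clockwise.
Box: 34.6 × 10 = 346 N down at 2.68 m → arm 0.05 m, τ = 346 × 0.05 = 17.3 N·m clockwise.
Net moment of existing loads = 291.4 N·m clockwise.
The crate weighs 54.2 × 10 = 542 N and must supply an equal counterclockwise moment, so its lever arm about the knife-edge support is 291.4 / 542 = 0.538 m.
That puts it at 2.63 − 0.538 = 2.09 m from the left end.

x ≈ 2.09 m from the left end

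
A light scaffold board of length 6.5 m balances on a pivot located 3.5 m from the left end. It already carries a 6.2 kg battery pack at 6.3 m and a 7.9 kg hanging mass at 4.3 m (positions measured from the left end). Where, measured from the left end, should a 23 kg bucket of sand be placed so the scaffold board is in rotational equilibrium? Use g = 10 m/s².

x ≈ 2.47 m from the left end

About the pivot (at 3.5 m from the left end):
Battery pack: 6.2 × 10 = 62 N down at 6.3 m → arm 2.8 m, τ = 62 × 2.8 = 173.6 N·m clockwise.
Hanging mass: 7.9 × 10 = 79 N down at 4.3 m → arm 0.8 m, τ = 79 × 0.8 = 63.2 N·m clockwise.
Net moment of existing loads = 236.8 N·m clockwise.
The bucket of sand weighs 23 × 10 = 230 N and must supply an equal counterclockwise moment, so its lever arm about the pivot is 236.8 / 230 = 1.03 m.
That puts it at 3.5 − 1.03 = 2.47 m from the left end.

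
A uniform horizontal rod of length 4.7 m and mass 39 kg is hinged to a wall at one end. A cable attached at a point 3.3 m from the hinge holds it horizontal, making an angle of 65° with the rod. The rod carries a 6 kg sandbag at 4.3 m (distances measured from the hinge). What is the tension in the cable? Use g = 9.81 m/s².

Taking torques about the hinge:
Beam weight: 39 × 9.81 = 382.6 N down at 2.35 m → arm 2.35 m, τ = 382.6 × 2.35 = 899.1 N·m clockwise.
Sandbag: 6 × 9.81 = 58.86 N down at 4.3 m → arm 4.3 m, τ = 58.86 × 4.3 = 253.1 N·m clockwise.
Total clockwise load moment = 1152 N·m.
The cable tension T acts at 3.3 m; only its component perpendicular to the rod, T sinθ, produces torque. sin 65° = 0.9063.
Setting net torque to zero: T × 3.3 × 0.9063 = 1152 → T = 1152 / 2.991 = 385 N.

T ≈ 385 N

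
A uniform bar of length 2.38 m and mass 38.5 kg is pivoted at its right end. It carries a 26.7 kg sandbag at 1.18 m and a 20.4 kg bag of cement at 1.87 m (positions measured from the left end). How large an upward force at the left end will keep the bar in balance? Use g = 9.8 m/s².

About the right end:
Beam weight: 38.5 × 9.8 = 377.3 N down at 1.19 m → arm 1.19 m, τ = 377.3 × 1.19 = 449 N·m counterclockwise.
Sandbag: 26.7 × 9.8 = 261.7 N down at 1.18 m → arm 1.2 m, τ = 261.7 × 1.2 = 314 N·m counterclockwise.
Bag of cement: 20.4 × 9.8 = 199.9 N down at 1.87 m → arm 0.51 m, τ = 199.9 × 0.51 = 101.9 N·m counterclockwise.
Net moment of the loads = 864.9 N·m counterclockwise.
The upward force F acts at the left end, arm 2.38 m, giving F × 2.38 clockwise.
Setting net torque to zero: F × 2.38 = 864.9 → F = 864.9 / 2.38 = 363 N.

F ≈ 363 N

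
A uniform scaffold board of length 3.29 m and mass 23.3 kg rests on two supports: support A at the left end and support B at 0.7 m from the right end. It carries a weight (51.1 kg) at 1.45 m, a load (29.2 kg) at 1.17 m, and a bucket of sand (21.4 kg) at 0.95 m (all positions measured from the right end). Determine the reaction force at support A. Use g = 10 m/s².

R_A ≈ 307 N

Sum moments about support B (its reaction then has zero moment arm).
Beam weight: 23.3 × 10 = 233 N down at 1.645 m → arm 0.945 m, τ = 233 × 0.945 = 220.2 N·m counterclockwise.
Weight: 51.1 × 10 = 511 N down at 1.45 m → arm 0.75 m, τ = 511 × 0.75 = 383.2 N·m counterclockwise.
Load: 29.2 × 10 = 292 N down at 1.17 m → arm 0.47 m, τ = 292 × 0.47 = 137.2 N·m counterclockwise.
Bucket of sand: 21.4 × 10 = 214 N down at 0.95 m → arm 0.25 m, τ = 214 × 0.25 = 53.5 N·m counterclockwise.
Net load moment about support B = 794.1 N·m counterclockwise.
Reaction R at support A is upward at 3.29 m, arm 2.59 m → moment R × 2.59 clockwise.
Setting net torque to zero: R × 2.59 = 794.1 → R = 307 N.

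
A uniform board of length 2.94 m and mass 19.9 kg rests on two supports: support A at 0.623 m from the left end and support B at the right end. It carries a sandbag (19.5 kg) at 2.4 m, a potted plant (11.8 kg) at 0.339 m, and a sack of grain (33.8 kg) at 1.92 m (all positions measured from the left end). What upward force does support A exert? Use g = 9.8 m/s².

R_A ≈ 444 N

Sum moments about support B (its reaction then has zero moment arm).
Beam weight: 19.9 × 9.8 = 195 N down at 1.47 m → arm 1.47 m, τ = 195 × 1.47 = 286.6 N·m counterclockwise.
Sandbag: 19.5 × 9.8 = 191.1 N down at 2.4 m → arm 0.54 m, τ = 191.1 × 0.54 = 103.2 N·m counterclockwise.
Potted plant: 11.8 × 9.8 = 115.6 N down at 0.339 m → arm 2.601 m, τ = 115.6 × 2.601 = 300.7 N·m counterclockwise.
Sack of grain: 33.8 × 9.8 = 331.2 N down at 1.92 m → arm 1.02 m, τ = 331.2 × 1.02 = 337.8 N·m counterclockwise.
Net load moment about support B = 1028 N·m counterclockwise.
Reaction R at support A is upward at 0.623 m, arm 2.317 m → moment R × 2.317 clockwise.
Setting net torque to zero: R × 2.317 = 1028 → R = 444 N.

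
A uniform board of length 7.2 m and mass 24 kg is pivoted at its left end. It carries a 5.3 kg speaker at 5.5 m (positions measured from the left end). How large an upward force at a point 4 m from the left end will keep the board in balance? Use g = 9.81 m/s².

Choose the left end as the axis so the unknown pivot reaction has zero arm there.
Beam weight: 24 × 9.81 = 235.4 N down at 3.6 m → arm 3.6 m, τ = 235.4 × 3.6 = 847.4 N·m clockwise.
Speaker: 5.3 × 9.81 = 51.99 N down at 5.5 m → arm 5.5 m, τ = 51.99 × 5.5 = 285.9 N·m clockwise.
Net moment of the loads = 1133 N·m clockwise.
The upward force F acts at a point 4 m from the left end, arm 4 m, giving F × 4 counterclockwise.
Στ = 0 ⇒ F × 4 = 1133 ⇒ F = 1133 / 4 = 283 N.

F ≈ 283 N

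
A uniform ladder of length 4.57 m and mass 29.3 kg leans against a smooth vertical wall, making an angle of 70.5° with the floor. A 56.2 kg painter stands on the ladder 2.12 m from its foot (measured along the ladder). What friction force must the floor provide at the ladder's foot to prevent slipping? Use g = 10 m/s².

f ≈ 144 N

About the foot of the ladder:
Ladder weight 29.3×10 = 293 N acts at 2.285 m along the ladder; its horizontal arm is 2.285·cos70.5° = 0.7627 m → τ = 223.5 N·m clockwise.
Painter: 56.2×10 = 562 N at 2.12 m → arm 0.7077 m → τ = 397.7 N·m clockwise.
Wall normal N acts horizontally at the top; its moment arm is the height L sinθ = 4.57·sin70.5° = 4.308 m, counterclockwise.
Στ = 0 ⇒ N × 4.308 = 621.2 ⇒ N = 144 N.
ΣFx = 0: friction at the foot balances the wall's push, so f = N_wall = 144 N.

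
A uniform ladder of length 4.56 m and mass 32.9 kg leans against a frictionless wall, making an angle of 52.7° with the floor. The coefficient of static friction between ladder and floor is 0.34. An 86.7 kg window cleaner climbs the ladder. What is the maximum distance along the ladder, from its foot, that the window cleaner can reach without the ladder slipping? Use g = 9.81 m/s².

d ≈ 1.94 m

Choose the foot of the ladder as the axis so the floor normal and friction both act there and drop out.
Ladder weight 32.9×9.81 = 322.7 N acts at 2.28 m along the ladder; its horizontal arm is 2.28·cos52.7° = 1.382 m → τ = 446 N·m clockwise.
Window cleaner weight 86.7×9.81 = 850.5 N at distance d → arm d·cos52.7° → τ = 850.5·d·0.606 clockwise.
Wall normal N at the top has arm L sinθ = 3.627 m counterclockwise, so Στ = 0 gives N·3.627 = 446 + 515.4·d.
ΣFy = 0 ⇒ N_floor = 1173 N, so the maximum friction is μ_s·N_floor = 0.34×1173 = 398.8 N. ΣFx = 0 ⇒ N_wall = f, so at the slipping point N = 398.8 N.
Substituting: 398.8×3.627 = 446 + 515.4·d ⇒ d = (1446 − 446) / 515.4 = 1.94 m.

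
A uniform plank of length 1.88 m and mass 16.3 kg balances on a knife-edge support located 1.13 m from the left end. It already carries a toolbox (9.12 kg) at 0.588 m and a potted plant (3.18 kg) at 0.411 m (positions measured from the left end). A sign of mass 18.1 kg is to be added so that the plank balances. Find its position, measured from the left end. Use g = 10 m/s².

x ≈ 1.7 m from the left end

Choose the knife-edge support (at 1.13 m from the left end) as the axis so the support reaction has zero arm there.
Beam weight: 16.3 × 10 = 163 N down at 0.94 m → arm 0.19 m, τ = 163 × 0.19 = 30.97 N·m counterclockwise.
Toolbox: 9.12 × 10 = 91.2 N down at 0.588 m → arm 0.542 m, τ = 91.2 × 0.542 = 49.43 N·m counterclockwise.
Potted plant: 3.18 × 10 = 31.8 N down at 0.411 m → arm 0.719 m, τ = 31.8 × 0.719 = 22.86 N·m counterclockwise.
Net moment of existing loads = 103.3 N·m counterclockwise.
The sign weighs 18.1 × 10 = 181 N and must supply an equal clockwise moment, so its lever arm about the knife-edge support is 103.3 / 181 = 0.571 m.
That puts it at 1.13 + 0.571 = 1.7 m from the left end.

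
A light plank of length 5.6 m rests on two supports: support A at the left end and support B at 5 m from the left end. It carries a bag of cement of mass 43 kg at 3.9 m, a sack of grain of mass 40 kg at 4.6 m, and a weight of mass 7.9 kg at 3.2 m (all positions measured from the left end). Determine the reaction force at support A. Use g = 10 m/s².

R_A ≈ 155 N

Choose support B as the axis so its reaction then has zero moment arm.
Bag of cement: 43 × 10 = 430 N down at 3.9 m → arm 1.1 m, τ = 430 × 1.1 = 473 N·m counterclockwise.
Sack of grain: 40 × 10 = 400 N down at 4.6 m → arm 0.4 m, τ = 400 × 0.4 = 160 N·m counterclockwise.
Weight: 7.9 × 10 = 79 N down at 3.2 m → arm 1.8 m, τ = 79 × 1.8 = 142.2 N·m counterclockwise.
Net load moment about support B = 775.2 N·m counterclockwise.
Reaction R at support A is upward at 0 m, arm 5 m → moment R × 5 clockwise.
Balancing moments: R × 5 = 775.2, giving R = 155 N.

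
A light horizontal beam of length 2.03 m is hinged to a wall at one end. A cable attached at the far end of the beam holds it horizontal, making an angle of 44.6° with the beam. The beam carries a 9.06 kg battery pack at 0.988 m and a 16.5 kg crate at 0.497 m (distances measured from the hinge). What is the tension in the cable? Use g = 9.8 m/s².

Taking torques about the hinge:
Battery pack: 9.06 × 9.8 = 88.79 N down at 0.988 m → arm 0.988 m, τ = 88.79 × 0.988 = 87.72 N·m clockwise.
Crate: 16.5 × 9.8 = 161.7 N down at 0.497 m → arm 0.497 m, τ = 161.7 × 0.497 = 80.36 N·m clockwise.
Total clockwise load moment = 168.1 N·m.
The cable tension T acts at 2.03 m; only its component perpendicular to the beam, T sinθ, produces torque. sin 44.6° = 0.7022.
Balancing moments: T × 2.03 × 0.7022 = 168.1, giving T = 168.1 / 1.425 = 118 N.

T ≈ 118 N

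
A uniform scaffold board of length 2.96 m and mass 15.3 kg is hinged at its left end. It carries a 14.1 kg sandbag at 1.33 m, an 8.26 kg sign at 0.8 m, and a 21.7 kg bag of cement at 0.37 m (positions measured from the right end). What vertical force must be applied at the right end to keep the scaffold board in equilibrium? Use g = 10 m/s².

About the left end:
Beam weight: 15.3 × 10 = 153 N down at 1.48 m → arm 1.48 m, τ = 153 × 1.48 = 226.4 N·m clockwise.
Sandbag: 14.1 × 10 = 141 N down at 1.33 m → arm 1.63 m, τ = 141 × 1.63 = 229.8 N·m clockwise.
Sign: 8.26 × 10 = 82.6 N down at 0.8 m → arm 2.16 m, τ = 82.6 × 2.16 = 178.4 N·m clockwise.
Bag of cement: 21.7 × 10 = 217 N down at 0.37 m → arm 2.59 m, τ = 217 × 2.59 = 562 N·m clockwise.
Net moment of the loads = 1197 N·m clockwise.
The upward force F acts at the right end, arm 2.96 m, giving F × 2.96 counterclockwise.
Balancing moments: F × 2.96 = 1197, giving F = 1197 / 2.96 = 404 N.

F ≈ 404 N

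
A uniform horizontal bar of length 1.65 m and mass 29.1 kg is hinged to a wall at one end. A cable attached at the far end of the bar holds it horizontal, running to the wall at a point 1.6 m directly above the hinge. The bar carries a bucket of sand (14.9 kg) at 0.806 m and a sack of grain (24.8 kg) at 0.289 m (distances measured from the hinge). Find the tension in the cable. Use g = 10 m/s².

T ≈ 376 N

Sum moments about the hinge (the unknown hinge reaction has zero arm there).
Beam weight: 29.1 × 10 = 291 N down at 0.825 m → arm 0.825 m, τ = 291 × 0.825 = 240.1 N·m clockwise.
Bucket of sand: 14.9 × 10 = 149 N down at 0.806 m → arm 0.806 m, τ = 149 × 0.806 = 120.1 N·m clockwise.
Sack of grain: 24.8 × 10 = 248 N down at 0.289 m → arm 0.289 m, τ = 248 × 0.289 = 71.67 N·m clockwise.
Total clockwise load moment = 431.9 N·m.
The cable tension T acts at 1.65 m; only its component perpendicular to the bar, T sinθ, produces torque. sinθ = h/√(h²+d²) = 1.6/√(1.6²+1.65²) = 0.6961.
Setting net torque to zero: T × 1.65 × 0.6961 = 431.9 → T = 431.9 / 1.149 = 376 N.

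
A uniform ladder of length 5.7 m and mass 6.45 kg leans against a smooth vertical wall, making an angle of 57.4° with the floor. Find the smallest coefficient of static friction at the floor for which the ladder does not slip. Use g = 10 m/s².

μ_min ≈ 0.32

Sum moments about the foot of the ladder (the floor normal and friction both act there and drop out).
Ladder weight 6.45×10 = 64.5 N acts at 2.85 m along the ladder; its horizontal arm is 2.85·cos57.4° = 1.535 m → τ = 99.01 N·m clockwise.
Wall normal N acts horizontally at the top; its moment arm is the height L sinθ = 5.7·sin57.4° = 4.802 m, counterclockwise.
For rotational equilibrium, N × 4.802 = 99.01, so N = 20.62 N.
ΣFx = 0 ⇒ f = N_wall = 20.62 N. ΣFy = 0 ⇒ N_floor = 64.5 N.
μ_min = f / N_floor = 20.62 / 64.5 = 0.32.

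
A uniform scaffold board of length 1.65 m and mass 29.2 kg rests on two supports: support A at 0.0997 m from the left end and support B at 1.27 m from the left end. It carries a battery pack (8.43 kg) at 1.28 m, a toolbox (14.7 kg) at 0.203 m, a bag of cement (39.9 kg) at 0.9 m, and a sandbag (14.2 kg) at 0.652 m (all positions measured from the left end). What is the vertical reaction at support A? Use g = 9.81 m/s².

Choose support B as the axis so its reaction then has zero moment arm.
Beam weight: 29.2 × 9.81 = 286.5 N down at 0.825 m → arm 0.445 m, τ = 286.5 × 0.445 = 127.5 N·m counterclockwise.
Battery pack: 8.43 × 9.81 = 82.7 N down at 1.28 m → arm 0.01 m, τ = 82.7 × 0.01 = 0.827 N·m clockwise.
Toolbox: 14.7 × 9.81 = 144.2 N down at 0.203 m → arm 1.067 m, τ = 144.2 × 1.067 = 153.9 N·m counterclockwise.
Bag of cement: 39.9 × 9.81 = 391.4 N down at 0.9 m → arm 0.37 m, τ = 391.4 × 0.37 = 144.8 N·m counterclockwise.
Sandbag: 14.2 × 9.81 = 139.3 N down at 0.652 m → arm 0.618 m, τ = 139.3 × 0.618 = 86.09 N·m counterclockwise.
Net load moment about support B = 511.5 N·m counterclockwise.
Reaction R at support A is upward at 0.0997 m, arm 1.17 m → moment R × 1.17 clockwise.
Setting net torque to zero: R × 1.17 = 511.5 → R = 437 N.

R_A ≈ 437 N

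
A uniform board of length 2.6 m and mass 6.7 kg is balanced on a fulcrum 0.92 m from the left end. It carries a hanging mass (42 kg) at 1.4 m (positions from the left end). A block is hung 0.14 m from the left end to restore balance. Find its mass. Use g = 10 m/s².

m ≈ 29.1 kg

Sum moments about the fulcrum (at 0.92 m from the left end) (the support reaction has zero arm there).
Beam weight: 6.7 × 10 = 67 N down at 1.3 m → arm 0.38 m, τ = 67 × 0.38 = 25.46 N·m clockwise.
Hanging mass: 42 × 10 = 420 N down at 1.4 m → arm 0.48 m, τ = 420 × 0.48 = 201.6 N·m clockwise.
Net moment of known loads = 227.1 N·m clockwise.
An unknown mass m at 0.14 m has arm 0.78 m; its moment is m·g·0.78 counterclockwise.
For rotational equilibrium, m × 10 × 0.78 = 227.1, so m = 227.1 / (10 × 0.78) = 29.1 kg.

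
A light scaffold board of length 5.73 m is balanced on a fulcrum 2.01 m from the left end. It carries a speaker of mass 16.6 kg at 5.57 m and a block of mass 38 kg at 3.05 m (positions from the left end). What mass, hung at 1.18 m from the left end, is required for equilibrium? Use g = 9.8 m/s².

About the fulcrum (at 2.01 m from the left end):
Speaker: 16.6 × 9.8 = 162.7 N down at 5.57 m → arm 3.56 m, τ = 162.7 × 3.56 = 579.2 N·m clockwise.
Block: 38 × 9.8 = 372.4 N down at 3.05 m → arm 1.04 m, τ = 372.4 × 1.04 = 387.3 N·m clockwise.
Net moment of known loads = 966.5 N·m clockwise.
An unknown mass m at 1.18 m has arm 0.83 m; its moment is m·g·0.83 counterclockwise.
Setting net torque to zero: m × 9.8 × 0.83 = 966.5 → m = 966.5 / (9.8 × 0.83) = 119 kg.

m ≈ 119 kg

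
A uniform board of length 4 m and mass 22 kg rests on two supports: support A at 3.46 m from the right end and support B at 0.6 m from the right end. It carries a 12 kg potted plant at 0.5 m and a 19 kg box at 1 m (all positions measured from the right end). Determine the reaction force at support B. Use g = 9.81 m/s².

Sum moments about support A (its reaction then has zero moment arm).
Beam weight: 22 × 9.81 = 215.8 N down at 2 m → arm 1.46 m, τ = 215.8 × 1.46 = 315.1 N·m clockwise.
Potted plant: 12 × 9.81 = 117.7 N down at 0.5 m → arm 2.96 m, τ = 117.7 × 2.96 = 348.4 N·m clockwise.
Box: 19 × 9.81 = 186.4 N down at 1 m → arm 2.46 m, τ = 186.4 × 2.46 = 458.5 N·m clockwise.
Net load moment about support A = 1122 N·m clockwise.
Reaction R at support B is upward at 0.6 m, arm 2.86 m → moment R × 2.86 counterclockwise.
Setting net torque to zero: R × 2.86 = 1122 → R = 392 N.

R_B ≈ 392 N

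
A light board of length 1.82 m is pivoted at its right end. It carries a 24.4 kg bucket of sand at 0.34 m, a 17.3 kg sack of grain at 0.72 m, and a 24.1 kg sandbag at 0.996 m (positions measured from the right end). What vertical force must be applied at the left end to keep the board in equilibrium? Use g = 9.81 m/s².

F ≈ 241 N

Take moments about the right end.
Bucket of sand: 24.4 × 9.81 = 239.4 N down at 0.34 m → arm 0.34 m, τ = 239.4 × 0.34 = 81.4 N·m counterclockwise.
Sack of grain: 17.3 × 9.81 = 169.7 N down at 0.72 m → arm 0.72 m, τ = 169.7 × 0.72 = 122.2 N·m counterclockwise.
Sandbag: 24.1 × 9.81 = 236.4 N down at 0.996 m → arm 0.996 m, τ = 236.4 × 0.996 = 235.5 N·m counterclockwise.
Net moment of the loads = 439.1 N·m counterclockwise.
The upward force F acts at the left end, arm 1.82 m, giving F × 1.82 clockwise.
Setting net torque to zero: F × 1.82 = 439.1 → F = 439.1 / 1.82 = 241 N.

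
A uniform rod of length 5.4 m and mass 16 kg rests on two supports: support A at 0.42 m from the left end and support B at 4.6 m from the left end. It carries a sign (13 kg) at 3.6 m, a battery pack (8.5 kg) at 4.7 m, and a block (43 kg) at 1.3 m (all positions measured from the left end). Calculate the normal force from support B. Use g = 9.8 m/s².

R_B ≈ 356 N

Sum moments about support A (its reaction then has zero moment arm).
Beam weight: 16 × 9.8 = 156.8 N down at 2.7 m → arm 2.28 m, τ = 156.8 × 2.28 = 357.5 N·m clockwise.
Sign: 13 × 9.8 = 127.4 N down at 3.6 m → arm 3.18 m, τ = 127.4 × 3.18 = 405.1 N·m clockwise.
Battery pack: 8.5 × 9.8 = 83.3 N down at 4.7 m → arm 4.28 m, τ = 83.3 × 4.28 = 356.5 N·m clockwise.
Block: 43 × 9.8 = 421.4 N down at 1.3 m → arm 0.88 m, τ = 421.4 × 0.88 = 370.8 N·m clockwise.
Net load moment about support A = 1490 N·m clockwise.
Reaction R at support B is upward at 4.6 m, arm 4.18 m → moment R × 4.18 counterclockwise.
For rotational equilibrium, R × 4.18 = 1490, so R = 356 N.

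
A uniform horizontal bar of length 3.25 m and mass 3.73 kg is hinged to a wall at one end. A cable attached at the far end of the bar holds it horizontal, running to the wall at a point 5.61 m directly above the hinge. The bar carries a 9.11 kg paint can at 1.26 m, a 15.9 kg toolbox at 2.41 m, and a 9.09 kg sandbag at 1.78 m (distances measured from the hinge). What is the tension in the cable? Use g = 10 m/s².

Take moments about the hinge.
Beam weight: 3.73 × 10 = 37.3 N down at 1.625 m → arm 1.625 m, τ = 37.3 × 1.625 = 60.61 N·m clockwise.
Paint can: 9.11 × 10 = 91.1 N down at 1.26 m → arm 1.26 m, τ = 91.1 × 1.26 = 114.8 N·m clockwise.
Toolbox: 15.9 × 10 = 159 N down at 2.41 m → arm 2.41 m, τ = 159 × 2.41 = 383.2 N·m clockwise.
Sandbag: 9.09 × 10 = 90.9 N down at 1.78 m → arm 1.78 m, τ = 90.9 × 1.78 = 161.8 N·m clockwise.
Total clockwise load moment = 720.4 N·m.
The cable tension T acts at 3.25 m; only its component perpendicular to the bar, T sinθ, produces torque. sinθ = h/√(h²+d²) = 5.61/√(5.61²+3.25²) = 0.8653.
Setting net torque to zero: T × 3.25 × 0.8653 = 720.4 → T = 720.4 / 2.812 = 256 N.

T ≈ 256 N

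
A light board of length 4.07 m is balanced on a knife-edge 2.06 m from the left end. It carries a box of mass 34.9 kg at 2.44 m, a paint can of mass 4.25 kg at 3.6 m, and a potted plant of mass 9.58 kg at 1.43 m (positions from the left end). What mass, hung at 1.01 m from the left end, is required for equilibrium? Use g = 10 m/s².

m ≈ 13.1 kg

About the knife-edge (at 2.06 m from the left end):
Box: 34.9 × 10 = 349 N down at 2.44 m → arm 0.38 m, τ = 349 × 0.38 = 132.6 N·m clockwise.
Paint can: 4.25 × 10 = 42.5 N down at 3.6 m → arm 1.54 m, τ = 42.5 × 1.54 = 65.45 N·m clockwise.
Potted plant: 9.58 × 10 = 95.8 N down at 1.43 m → arm 0.63 m, τ = 95.8 × 0.63 = 60.35 N·m counterclockwise.
Net moment of known loads = 137.7 N·m clockwise.
An unknown mass m at 1.01 m has arm 1.05 m; its moment is m·g·1.05 counterclockwise.
Στ = 0 ⇒ m × 10 × 1.05 = 137.7 ⇒ m = 137.7 / (10 × 1.05) = 13.1 kg.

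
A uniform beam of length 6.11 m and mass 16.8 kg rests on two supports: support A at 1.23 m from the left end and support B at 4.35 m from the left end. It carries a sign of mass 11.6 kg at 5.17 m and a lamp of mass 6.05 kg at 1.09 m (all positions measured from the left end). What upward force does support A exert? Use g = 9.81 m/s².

R_A ≈ 101 N

Taking torques about support B:
Beam weight: 16.8 × 9.81 = 164.8 N down at 3.055 m → arm 1.295 m, τ = 164.8 × 1.295 = 213.4 N·m counterclockwise.
Sign: 11.6 × 9.81 = 113.8 N down at 5.17 m → arm 0.82 m, τ = 113.8 × 0.82 = 93.32 N·m clockwise.
Lamp: 6.05 × 9.81 = 59.35 N down at 1.09 m → arm 3.26 m, τ = 59.35 × 3.26 = 193.5 N·m counterclockwise.
Net load moment about support B = 313.6 N·m counterclockwise.
Reaction R at support A is upward at 1.23 m, arm 3.12 m → moment R × 3.12 clockwise.
Στ = 0 ⇒ R × 3.12 = 313.6 ⇒ R = 101 N.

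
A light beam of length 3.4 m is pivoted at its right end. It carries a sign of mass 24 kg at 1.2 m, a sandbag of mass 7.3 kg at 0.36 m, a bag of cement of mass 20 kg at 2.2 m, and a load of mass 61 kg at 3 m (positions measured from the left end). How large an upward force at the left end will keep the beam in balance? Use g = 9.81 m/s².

F ≈ 356 N

About the right end:
Sign: 24 × 9.81 = 235.4 N down at 1.2 m → arm 2.2 m, τ = 235.4 × 2.2 = 517.9 N·m counterclockwise.
Sandbag: 7.3 × 9.81 = 71.61 N down at 0.36 m → arm 3.04 m, τ = 71.61 × 3.04 = 217.7 N·m counterclockwise.
Bag of cement: 20 × 9.81 = 196.2 N down at 2.2 m → arm 1.2 m, τ = 196.2 × 1.2 = 235.4 N·m counterclockwise.
Load: 61 × 9.81 = 598.4 N down at 3 m → arm 0.4 m, τ = 598.4 × 0.4 = 239.4 N·m counterclockwise.
Net moment of the loads = 1210 N·m counterclockwise.
The upward force F acts at the left end, arm 3.4 m, giving F × 3.4 clockwise.
Στ = 0 ⇒ F × 3.4 = 1210 ⇒ F = 1210 / 3.4 = 356 N.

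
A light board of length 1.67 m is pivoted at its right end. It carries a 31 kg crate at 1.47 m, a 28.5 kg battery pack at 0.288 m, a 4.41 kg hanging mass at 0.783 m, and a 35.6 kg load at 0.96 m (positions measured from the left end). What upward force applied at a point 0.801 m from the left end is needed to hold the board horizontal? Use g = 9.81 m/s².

F ≈ 844 N

Taking torques about the right end:
Crate: 31 × 9.81 = 304.1 N down at 1.47 m → arm 0.2 m, τ = 304.1 × 0.2 = 60.82 N·m counterclockwise.
Battery pack: 28.5 × 9.81 = 279.6 N down at 0.288 m → arm 1.382 m, τ = 279.6 × 1.382 = 386.4 N·m counterclockwise.
Hanging mass: 4.41 × 9.81 = 43.26 N down at 0.783 m → arm 0.887 m, τ = 43.26 × 0.887 = 38.37 N·m counterclockwise.
Load: 35.6 × 9.81 = 349.2 N down at 0.96 m → arm 0.71 m, τ = 349.2 × 0.71 = 247.9 N·m counterclockwise.
Net moment of the loads = 733.5 N·m counterclockwise.
The upward force F acts at a point 0.801 m from the left end, arm 0.869 m, giving F × 0.869 clockwise.
Στ = 0 ⇒ F × 0.869 = 733.5 ⇒ F = 733.5 / 0.869 = 844 N.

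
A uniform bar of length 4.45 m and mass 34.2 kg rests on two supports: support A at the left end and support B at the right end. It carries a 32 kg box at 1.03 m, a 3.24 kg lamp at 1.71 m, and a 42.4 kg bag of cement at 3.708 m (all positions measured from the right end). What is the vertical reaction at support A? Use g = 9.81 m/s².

R_A ≈ 599 N

About support B:
Beam weight: 34.2 × 9.81 = 335.5 N down at 2.225 m → arm 2.225 m, τ = 335.5 × 2.225 = 746.5 N·m counterclockwise.
Box: 32 × 9.81 = 313.9 N down at 1.03 m → arm 1.03 m, τ = 313.9 × 1.03 = 323.3 N·m counterclockwise.
Lamp: 3.24 × 9.81 = 31.78 N down at 1.71 m → arm 1.71 m, τ = 31.78 × 1.71 = 54.34 N·m counterclockwise.
Bag of cement: 42.4 × 9.81 = 415.9 N down at 3.708 m → arm 3.708 m, τ = 415.9 × 3.708 = 1542 N·m counterclockwise.
Net load moment about support B = 2666 N·m counterclockwise.
Reaction R at support A is upward at 4.45 m, arm 4.45 m → moment R × 4.45 clockwise.
For rotational equilibrium, R × 4.45 = 2666, so R = 599 N.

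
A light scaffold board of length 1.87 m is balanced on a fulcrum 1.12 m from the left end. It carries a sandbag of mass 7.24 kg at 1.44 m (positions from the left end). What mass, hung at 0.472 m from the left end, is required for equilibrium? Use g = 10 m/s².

m ≈ 3.58 kg

Taking torques about the fulcrum (at 1.12 m from the left end):
Sandbag: 7.24 × 10 = 72.4 N down at 1.44 m → arm 0.32 m, τ = 72.4 × 0.32 = 23.17 N·m clockwise.
Net moment of known loads = 23.17 N·m clockwise.
An unknown mass m at 0.472 m has arm 0.648 m; its moment is m·g·0.648 counterclockwise.
Balancing moments: m × 10 × 0.648 = 23.17, giving m = 23.17 / (10 × 0.648) = 3.58 kg.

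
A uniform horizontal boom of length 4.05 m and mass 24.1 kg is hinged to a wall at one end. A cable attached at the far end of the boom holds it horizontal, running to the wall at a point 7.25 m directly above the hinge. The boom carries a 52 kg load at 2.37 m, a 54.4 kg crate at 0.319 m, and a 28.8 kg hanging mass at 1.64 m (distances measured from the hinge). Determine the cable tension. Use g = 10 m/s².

Taking torques about the hinge:
Beam weight: 24.1 × 10 = 241 N down at 2.025 m → arm 2.025 m, τ = 241 × 2.025 = 488 N·m clockwise.
Load: 52 × 10 = 520 N down at 2.37 m → arm 2.37 m, τ = 520 × 2.37 = 1232 N·m clockwise.
Crate: 54.4 × 10 = 544 N down at 0.319 m → arm 0.319 m, τ = 544 × 0.319 = 173.5 N·m clockwise.
Hanging mass: 28.8 × 10 = 288 N down at 1.64 m → arm 1.64 m, τ = 288 × 1.64 = 472.3 N·m clockwise.
Total clockwise load moment = 2366 N·m.
The cable tension T acts at 4.05 m; only its component perpendicular to the boom, T sinθ, produces torque. sinθ = h/√(h²+d²) = 7.25/√(7.25²+4.05²) = 0.873.
Setting net torque to zero: T × 4.05 × 0.873 = 2366 → T = 2366 / 3.536 = 669 N.

T ≈ 669 N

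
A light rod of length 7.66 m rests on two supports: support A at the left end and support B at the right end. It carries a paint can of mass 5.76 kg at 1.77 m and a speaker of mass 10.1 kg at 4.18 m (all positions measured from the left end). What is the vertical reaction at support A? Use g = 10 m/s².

Taking torques about support B:
Paint can: 5.76 × 10 = 57.6 N down at 1.77 m → arm 5.89 m, τ = 57.6 × 5.89 = 339.3 N·m counterclockwise.
Speaker: 10.1 × 10 = 101 N down at 4.18 m → arm 3.48 m, τ = 101 × 3.48 = 351.5 N·m counterclockwise.
Net load moment about support B = 690.8 N·m counterclockwise.
Reaction R at support A is upward at 0 m, arm 7.66 m → moment R × 7.66 clockwise.
For rotational equilibrium, R × 7.66 = 690.8, so R = 90.2 N.

R_A ≈ 90.2 N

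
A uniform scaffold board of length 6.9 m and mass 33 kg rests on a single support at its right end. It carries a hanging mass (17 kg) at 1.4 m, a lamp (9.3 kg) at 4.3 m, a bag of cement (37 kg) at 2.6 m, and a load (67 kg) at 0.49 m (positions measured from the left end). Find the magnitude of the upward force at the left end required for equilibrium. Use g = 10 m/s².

About the right end:
Beam weight: 33 × 10 = 330 N down at 3.45 m → arm 3.45 m, τ = 330 × 3.45 = 1138 N·m counterclockwise.
Hanging mass: 17 × 10 = 170 N down at 1.4 m → arm 5.5 m, τ = 170 × 5.5 = 935 N·m counterclockwise.
Lamp: 9.3 × 10 = 93 N down at 4.3 m → arm 2.6 m, τ = 93 × 2.6 = 241.8 N·m counterclockwise.
Bag of cement: 37 × 10 = 370 N down at 2.6 m → arm 4.3 m, τ = 370 × 4.3 = 1591 N·m counterclockwise.
Load: 67 × 10 = 670 N down at 0.49 m → arm 6.41 m, τ = 670 × 6.41 = 4295 N·m counterclockwise.
Net moment of the loads = 8201 N·m counterclockwise.
The upward force F acts at the left end, arm 6.9 m, giving F × 6.9 clockwise.
Setting net torque to zero: F × 6.9 = 8201 → F = 8201 / 6.9 = 1190 N.

F ≈ 1190 N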